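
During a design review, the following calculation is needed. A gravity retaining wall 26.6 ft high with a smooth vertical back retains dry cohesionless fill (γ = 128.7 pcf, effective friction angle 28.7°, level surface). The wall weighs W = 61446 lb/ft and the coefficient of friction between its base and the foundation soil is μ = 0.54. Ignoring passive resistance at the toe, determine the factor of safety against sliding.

2.08

K_a = tan²(45° − 28.7°/2) = 0.3511.
P_a = ½K_aγH² = 0.5×0.3511×128.7×26.6² = 15990 lb/ft, acting at H/3 = 8.867 ft above the base.
FS_sliding = μW / P_a = 0.54×61446 / 15990 = 2.075.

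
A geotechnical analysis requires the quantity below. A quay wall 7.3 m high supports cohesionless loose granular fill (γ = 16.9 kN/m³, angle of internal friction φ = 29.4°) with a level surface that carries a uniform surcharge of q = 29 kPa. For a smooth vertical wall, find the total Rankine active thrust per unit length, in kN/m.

226 kN/m

K_a = tan²(45° − φ/2) = 0.3415.
Soil triangle: ½ K_a γ H² = 0.5×0.3415×16.9×7.3² = 153.8 kN/m.
Surcharge rectangle: K_a q H = 0.3415×29×7.3 = 72.29 kN/m.
Total = 153.8 + 72.29 = 226.1 kN/m.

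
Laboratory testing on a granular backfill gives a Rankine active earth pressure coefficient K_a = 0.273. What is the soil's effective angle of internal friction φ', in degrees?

34.8°

K_a = tan²(45° − φ/2) ⇒ 45° − φ/2 = arctan(√0.273) = 27.59°.
φ = 2(45° − 27.59°) = 34.83°.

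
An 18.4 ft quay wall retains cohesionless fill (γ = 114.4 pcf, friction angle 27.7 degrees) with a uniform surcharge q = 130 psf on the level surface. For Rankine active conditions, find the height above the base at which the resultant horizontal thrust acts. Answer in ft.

K_a = 0.3653.
Triangular part P₁ = ½K_aγH² = 7075 at H/3 = 6.133 ft; rectangular part P₂ = K_a q H = 873.9 at H/2 = 9.200 ft.
ȳ = (P₁·6.133 + P₂·9.200)/(P₁+P₂) = 6.470 ft.

6.47 ft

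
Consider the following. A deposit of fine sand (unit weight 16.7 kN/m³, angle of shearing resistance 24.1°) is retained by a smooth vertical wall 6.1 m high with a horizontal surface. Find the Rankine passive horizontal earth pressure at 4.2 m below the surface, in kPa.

167 kPa

K_p = (1 + sin φ)/(1 − sin φ) = 2.380.
σ_h = K_p γ z = 2.380 × 16.7 × 4.2 = 167.0 kPa.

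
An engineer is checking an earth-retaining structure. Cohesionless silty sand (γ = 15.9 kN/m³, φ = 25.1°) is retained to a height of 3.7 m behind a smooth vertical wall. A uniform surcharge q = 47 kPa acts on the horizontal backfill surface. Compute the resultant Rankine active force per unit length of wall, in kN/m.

114 kN/m

K_a = tan²(45° − φ/2) = 0.4043.
Soil triangle: ½ K_a γ H² = 0.5×0.4043×15.9×3.7² = 44.00 kN/m.
Surcharge rectangle: K_a q H = 0.4043×47×3.7 = 70.31 kN/m.
Total = 44.00 + 70.31 = 114.3 kN/m.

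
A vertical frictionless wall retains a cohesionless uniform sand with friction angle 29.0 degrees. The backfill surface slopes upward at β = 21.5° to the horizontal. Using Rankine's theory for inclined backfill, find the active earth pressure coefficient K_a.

0.457

K_a = cos β · (cos β − √(cos²β − cos²φ)) / (cos β + √(cos²β − cos²φ)).
cos β = 0.9304, cos φ = 0.8746, √(cos²β − cos²φ) = 0.3174.
K_a = 0.9304 × (0.9304 − 0.3174)/(0.9304 + 0.3174) = 0.4571.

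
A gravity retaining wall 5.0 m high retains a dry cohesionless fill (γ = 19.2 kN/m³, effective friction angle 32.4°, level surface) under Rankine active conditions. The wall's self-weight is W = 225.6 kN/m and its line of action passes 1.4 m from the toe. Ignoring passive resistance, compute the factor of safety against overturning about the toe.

K_a = tan²(45° − 32.4°/2) = 0.3022.
P_a = ½K_aγH² = 0.5×0.3022×19.2×5.0² = 72.54 kN/m, acting at H/3 = 1.667 m above the base.
Overturning moment M_o = P_a × H/3 = 72.54 × 1.667 = 120.9.
Resisting moment M_r = W × 1.4 = 225.6 × 1.4 = 315.8.
FS_overturning = M_r/M_o = 315.8/120.9 = 2.613.

2.61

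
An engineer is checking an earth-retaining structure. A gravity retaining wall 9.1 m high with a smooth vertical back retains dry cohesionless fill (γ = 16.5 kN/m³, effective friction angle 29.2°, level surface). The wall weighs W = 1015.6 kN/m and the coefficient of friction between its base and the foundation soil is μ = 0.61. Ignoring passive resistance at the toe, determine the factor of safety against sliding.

K_a = tan²(45° − 29.2°/2) = 0.3442.
P_a = ½K_aγH² = 0.5×0.3442×16.5×9.1² = 235.2 kN/m, acting at H/3 = 3.033 m above the base.
FS_sliding = μW / P_a = 0.61×1015.6 / 235.2 = 2.634.

2.63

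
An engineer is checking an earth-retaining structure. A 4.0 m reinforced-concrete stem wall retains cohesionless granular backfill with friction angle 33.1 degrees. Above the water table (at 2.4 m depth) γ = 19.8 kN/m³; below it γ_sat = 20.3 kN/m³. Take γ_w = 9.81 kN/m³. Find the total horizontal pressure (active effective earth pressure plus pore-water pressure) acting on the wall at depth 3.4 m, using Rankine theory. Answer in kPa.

26.8 kPa

K_a = (1 − sin φ)/(1 + sin φ) = 0.2936.
γ' = 20.3 − 9.81 = 10.49 kN/m³.
Effective vertical stress at 3.4 m: σ'_v = 19.8×2.4 + 10.49×1.00 = 58.01 kPa.
σ'_h = K_a σ'_v = 0.2936 × 58.01 = 17.03 kPa; u = γ_w × 1.00 = 9.810 kPa.
Total σ_h = 17.03 + 9.810 = 26.84 kPa.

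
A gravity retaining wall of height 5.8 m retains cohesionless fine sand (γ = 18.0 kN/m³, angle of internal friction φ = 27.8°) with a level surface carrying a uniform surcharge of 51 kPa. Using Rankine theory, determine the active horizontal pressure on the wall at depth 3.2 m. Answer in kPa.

K_a = (1 − sin φ)/(1 + sin φ) = 0.3639.
σ_v = γz + q = 18.0 × 3.2 + 51 = 108.6 kPa.
σ_h = K_a σ_v = 0.3639 × 108.6 = 39.52 kPa.

39.5 kPa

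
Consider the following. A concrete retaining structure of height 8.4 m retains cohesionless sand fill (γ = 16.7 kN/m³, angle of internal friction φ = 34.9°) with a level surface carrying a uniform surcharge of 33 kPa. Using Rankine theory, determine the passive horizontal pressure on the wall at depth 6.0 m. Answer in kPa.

489 kPa

K_p = (1 + sin φ)/(1 − sin φ) = 3.674.
σ_v = γz + q = 16.7 × 6.0 + 33 = 133.2 kPa.
σ_h = K_p σ_v = 3.674 × 133.2 = 489.4 kPa.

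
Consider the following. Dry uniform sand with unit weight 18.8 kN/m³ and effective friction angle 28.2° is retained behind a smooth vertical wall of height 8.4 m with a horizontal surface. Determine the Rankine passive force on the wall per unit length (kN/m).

1850 kN/m

K_p = tan²(45° + φ/2) = 2.792.
P_p = ½ K_p γ H² = 0.5 × 2.792 × 18.8 × 8.4² = 1852 kN/m.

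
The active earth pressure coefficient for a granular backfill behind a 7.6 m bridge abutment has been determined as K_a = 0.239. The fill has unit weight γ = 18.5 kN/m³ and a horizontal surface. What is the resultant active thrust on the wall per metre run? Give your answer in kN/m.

P = ½ K_a γ H² = 0.5 × 0.239 × 18.5 × 7.6² = 127.7 kN/m.

128 kN/m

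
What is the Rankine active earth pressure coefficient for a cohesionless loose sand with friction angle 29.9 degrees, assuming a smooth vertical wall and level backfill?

0.335

K_a = tan²(45° − φ/2) = tan²(30.05°) = 0.3347.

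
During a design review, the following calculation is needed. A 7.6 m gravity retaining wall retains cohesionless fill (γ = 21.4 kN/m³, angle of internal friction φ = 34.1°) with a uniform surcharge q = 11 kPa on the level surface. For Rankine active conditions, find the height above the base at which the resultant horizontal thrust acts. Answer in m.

2.68 m

K_a = 0.2815.
Triangular part P₁ = ½K_aγH² = 174.0 at H/3 = 2.533 m; rectangular part P₂ = K_a q H = 23.54 at H/2 = 3.800 m.
ȳ = (P₁·2.533 + P₂·3.800)/(P₁+P₂) = 2.684 m.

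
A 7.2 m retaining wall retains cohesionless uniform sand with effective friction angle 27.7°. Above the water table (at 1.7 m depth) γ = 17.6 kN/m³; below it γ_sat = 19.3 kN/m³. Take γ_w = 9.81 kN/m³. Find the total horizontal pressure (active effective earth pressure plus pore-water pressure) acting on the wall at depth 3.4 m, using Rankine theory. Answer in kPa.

33.5 kPa

K_a = (1 − sin φ)/(1 + sin φ) = 0.3653.
γ' = 19.3 − 9.81 = 9.490 kN/m³.
Effective vertical stress at 3.4 m: σ'_v = 17.6×1.7 + 9.490×1.70 = 46.05 kPa.
σ'_h = K_a σ'_v = 0.3653 × 46.05 = 16.82 kPa; u = γ_w × 1.70 = 16.68 kPa.
Total σ_h = 16.82 + 16.68 = 33.50 kPa.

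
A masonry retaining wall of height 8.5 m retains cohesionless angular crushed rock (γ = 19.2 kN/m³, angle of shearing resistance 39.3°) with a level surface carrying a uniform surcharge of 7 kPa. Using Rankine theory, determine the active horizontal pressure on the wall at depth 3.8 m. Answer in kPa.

17.9 kPa

K_a = (1 − sin φ)/(1 + sin φ) = 0.2245.
σ_v = γz + q = 19.2 × 3.8 + 7 = 79.96 kPa.
σ_h = K_a σ_v = 0.2245 × 79.96 = 17.95 kPa.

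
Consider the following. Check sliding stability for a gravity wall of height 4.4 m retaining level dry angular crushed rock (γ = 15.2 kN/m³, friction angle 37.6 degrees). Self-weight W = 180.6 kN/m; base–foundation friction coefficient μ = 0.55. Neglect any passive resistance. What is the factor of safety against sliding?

K_a = tan²(45° − 37.6°/2) = 0.2421.
P_a = ½K_aγH² = 0.5×0.2421×15.2×4.4² = 35.63 kN/m, acting at H/3 = 1.467 m above the base.
FS_sliding = μW / P_a = 0.55×180.6 / 35.63 = 2.788.

2.79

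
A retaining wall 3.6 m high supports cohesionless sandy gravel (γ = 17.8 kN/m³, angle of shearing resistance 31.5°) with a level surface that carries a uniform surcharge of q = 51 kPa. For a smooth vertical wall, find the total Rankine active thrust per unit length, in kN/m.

93.8 kN/m

K_a = tan²(45° − φ/2) = 0.3136.
Soil triangle: ½ K_a γ H² = 0.5×0.3136×17.8×3.6² = 36.18 kN/m.
Surcharge rectangle: K_a q H = 0.3136×51×3.6 = 57.58 kN/m.
Total = 36.18 + 57.58 = 93.76 kN/m.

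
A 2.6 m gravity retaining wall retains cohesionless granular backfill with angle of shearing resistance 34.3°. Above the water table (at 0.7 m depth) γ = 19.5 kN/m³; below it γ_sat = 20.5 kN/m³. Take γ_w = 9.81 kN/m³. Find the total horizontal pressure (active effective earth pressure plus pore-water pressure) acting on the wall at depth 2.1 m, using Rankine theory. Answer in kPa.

21.7 kPa

K_a = (1 − sin φ)/(1 + sin φ) = 0.2792.
γ' = 20.5 − 9.81 = 10.69 kN/m³.
Effective vertical stress at 2.1 m: σ'_v = 19.5×0.7 + 10.69×1.40 = 28.62 kPa.
σ'_h = K_a σ'_v = 0.2792 × 28.62 = 7.988 kPa; u = γ_w × 1.40 = 13.73 kPa.
Total σ_h = 7.988 + 13.73 = 21.72 kPa.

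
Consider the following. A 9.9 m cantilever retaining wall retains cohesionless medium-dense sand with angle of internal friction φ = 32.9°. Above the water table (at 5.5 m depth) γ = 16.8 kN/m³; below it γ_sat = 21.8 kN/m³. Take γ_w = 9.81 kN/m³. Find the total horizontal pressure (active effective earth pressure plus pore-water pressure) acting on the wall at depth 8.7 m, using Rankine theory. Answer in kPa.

K_a = (1 − sin φ)/(1 + sin φ) = 0.2960.
γ' = 21.8 − 9.81 = 11.99 kN/m³.
Effective vertical stress at 8.7 m: σ'_v = 16.8×5.5 + 11.99×3.20 = 130.8 kPa.
σ'_h = K_a σ'_v = 0.2960 × 130.8 = 38.71 kPa; u = γ_w × 3.20 = 31.39 kPa.
Total σ_h = 38.71 + 31.39 = 70.10 kPa.

70.1 kPa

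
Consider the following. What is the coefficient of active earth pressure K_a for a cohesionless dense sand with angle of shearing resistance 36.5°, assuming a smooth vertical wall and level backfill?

0.254

K_a = tan²(45° − φ/2) = tan²(26.75°) = 0.2541.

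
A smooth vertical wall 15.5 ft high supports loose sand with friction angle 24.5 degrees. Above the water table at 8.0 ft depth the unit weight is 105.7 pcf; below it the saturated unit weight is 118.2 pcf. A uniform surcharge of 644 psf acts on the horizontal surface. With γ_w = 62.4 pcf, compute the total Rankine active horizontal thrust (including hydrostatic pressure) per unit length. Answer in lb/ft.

K_a = tan²(45° − φ/2) = 0.4137.
γ' = 118.2 − 62.4 = 55.80 pcf. h₂ = H − d_w = 7.5 ft.
σ'_h: at surface K_a·q = 266.4; at WT K_a(q+γd_w) = 616.3; at base K_a(q+γd_w+γ'h₂) = 789.4 psf.
P₁ = ½(266.4+616.3)×8.0 = 3531; P₂ = ½(616.3+789.4)×7.5 = 5272; P_w = ½γ_w h₂² = 1755.
Total = 3531+5272+1755 = 10560 lb/ft.

10600 lb/ft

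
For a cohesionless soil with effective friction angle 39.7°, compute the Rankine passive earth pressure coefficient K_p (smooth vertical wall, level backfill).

4.54

K_p = (1 + sin φ)/(1 − sin φ) = tan²(45° + 39.7°/2) = 4.537.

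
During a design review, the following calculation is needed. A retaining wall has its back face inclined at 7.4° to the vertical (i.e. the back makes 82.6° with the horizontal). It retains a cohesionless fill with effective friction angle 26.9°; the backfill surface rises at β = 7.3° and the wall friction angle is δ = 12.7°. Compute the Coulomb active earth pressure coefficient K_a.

0.441

K_a = sin²(α+φ) / [sin²α · sin(α−δ) · (1 + √{sin(φ+δ)sin(φ−β) / (sin(α−δ)sin(α+β))})²].
With α = 82.6°, φ = 26.9°, δ = 12.7°, β = 7.3°: K_a = 0.4409.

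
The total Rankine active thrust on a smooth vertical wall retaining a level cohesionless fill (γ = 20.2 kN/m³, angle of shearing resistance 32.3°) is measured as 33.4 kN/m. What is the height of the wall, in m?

K_a = 0.3035. P_a = ½ K_a γ H² ⇒ H = √(2P_a/(K_a γ)).
H = √(2×33.4/(0.3035×20.2)) = 3.301 m.

3.30 m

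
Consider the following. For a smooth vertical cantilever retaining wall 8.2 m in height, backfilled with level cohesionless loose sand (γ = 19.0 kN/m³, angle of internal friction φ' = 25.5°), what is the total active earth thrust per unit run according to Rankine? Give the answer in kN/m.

254 kN/m

K_a = tan²(45° − φ/2) = 0.3981.
P_a = ½ K_a γ H² = 0.5 × 0.3981 × 19.0 × 8.2² = 254.3 kN/m.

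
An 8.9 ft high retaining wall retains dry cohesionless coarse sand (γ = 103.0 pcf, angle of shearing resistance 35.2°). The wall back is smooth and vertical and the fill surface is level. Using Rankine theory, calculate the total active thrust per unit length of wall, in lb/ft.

K_a = tan²(45° − φ/2) = 0.2687.
P_a = ½ K_a γ H² = 0.5 × 0.2687 × 103.0 × 8.9² = 1096 lb/ft.

1100 lb/ft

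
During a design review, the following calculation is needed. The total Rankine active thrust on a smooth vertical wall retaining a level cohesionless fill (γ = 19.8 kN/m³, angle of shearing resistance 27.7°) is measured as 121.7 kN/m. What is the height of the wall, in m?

5.80 m

K_a = 0.3653. P_a = ½ K_a γ H² ⇒ H = √(2P_a/(K_a γ)).
H = √(2×121.7/(0.3653×19.8)) = 5.801 m.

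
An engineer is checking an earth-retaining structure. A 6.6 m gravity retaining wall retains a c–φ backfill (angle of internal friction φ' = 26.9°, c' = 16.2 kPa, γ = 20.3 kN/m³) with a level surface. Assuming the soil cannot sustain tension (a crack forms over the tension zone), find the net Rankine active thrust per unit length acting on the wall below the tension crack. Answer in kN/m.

K_a = 0.3770; √K_a = 0.6140.
Tension-crack depth z_c = 2c/(γ√K_a) = 2×16.2/(20.3×0.6140) = 2.599 m.
σ_a at base = K_a γ H − 2c√K_a = 0.3770×20.3×6.6 − 2×16.2×0.6140 = 30.62 kPa.
P_a = ½ × 30.62 × (H − z_c) = 0.5×30.62×4.001 = 61.24 kN/m.

61.2 kN/m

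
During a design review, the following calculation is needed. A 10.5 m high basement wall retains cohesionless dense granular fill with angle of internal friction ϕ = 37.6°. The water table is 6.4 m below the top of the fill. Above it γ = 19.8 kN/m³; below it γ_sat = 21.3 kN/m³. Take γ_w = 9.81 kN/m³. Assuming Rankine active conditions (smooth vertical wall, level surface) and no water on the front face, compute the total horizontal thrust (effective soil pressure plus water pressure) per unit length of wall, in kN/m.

330 kN/m

K_a = tan²(45° − φ/2) = 0.2421.
γ' = 21.3 − 9.81 = 11.49 kN/m³. Depth below WT = 4.1 m.
σ'_h at WT = K_a γ d_w = 30.68 kPa; at base = 30.68 + K_a γ' × 4.1 = 42.09 kPa.
P₁ (0–6.4 m) = ½×30.68×6.4 = 98.18. P₂ (6.4–10.5 m) = ½(30.68+42.09)×4.1 = 149.2.
P_w = ½ γ_w h₂² = 0.5×9.81×4.1² = 82.45. Total = 98.18+149.2+82.45 = 329.8 kN/m.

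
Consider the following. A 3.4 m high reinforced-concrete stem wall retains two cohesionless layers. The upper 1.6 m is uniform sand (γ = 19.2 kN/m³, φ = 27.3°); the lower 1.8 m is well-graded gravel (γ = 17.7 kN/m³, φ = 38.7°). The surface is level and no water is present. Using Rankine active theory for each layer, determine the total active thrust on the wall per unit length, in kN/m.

28.5 kN/m

K_a1 = tan²(45°−27.3°/2) = 0.3711; K_a2 = tan²(45°−38.7°/2) = 0.2306.
Layer 1: σ at base = K_a1 γ₁ h₁ = 11.40 kPa; P₁ = ½×11.40×1.6 = 9.121.
Layer 2: σ_v at top = γ₁h₁ = 30.72; σ_h top = K_a2×30.72 = 7.084; σ_h base = K_a2×(30.72+17.7×1.8) = 14.43.
P₂ = ½(7.084+14.43)×1.8 = 19.36. Total P_a = 9.121+19.36 = 28.48 kN/m.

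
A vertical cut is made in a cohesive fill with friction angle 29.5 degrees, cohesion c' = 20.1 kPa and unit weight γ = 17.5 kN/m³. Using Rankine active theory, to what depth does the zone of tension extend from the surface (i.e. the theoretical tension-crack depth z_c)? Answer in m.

K_a = tan²(45° − 29.5°/2) = 0.3401; √K_a = 0.5832.
The active pressure is zero where K_a γ z = 2c√K_a, so z_c = 2c/(γ√K_a) = 2×20.1/(17.5×0.5832) = 3.939 m.

3.94 m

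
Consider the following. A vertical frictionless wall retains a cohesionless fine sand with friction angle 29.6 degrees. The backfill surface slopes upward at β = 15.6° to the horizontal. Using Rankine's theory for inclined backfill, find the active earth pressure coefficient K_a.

K_a = cos β · (cos β − √(cos²β − cos²φ)) / (cos β + √(cos²β − cos²φ)).
cos β = 0.9632, cos φ = 0.8695, √(cos²β − cos²φ) = 0.4143.
K_a = 0.9632 × (0.9632 − 0.4143)/(0.9632 + 0.4143) = 0.3838.

0.384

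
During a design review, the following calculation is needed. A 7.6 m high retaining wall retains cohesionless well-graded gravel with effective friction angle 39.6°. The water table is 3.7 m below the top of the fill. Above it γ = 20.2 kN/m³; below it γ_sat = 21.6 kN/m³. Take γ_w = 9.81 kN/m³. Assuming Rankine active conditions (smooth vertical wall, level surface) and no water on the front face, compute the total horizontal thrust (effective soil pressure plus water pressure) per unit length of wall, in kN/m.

K_a = tan²(45° − φ/2) = 0.2214.
γ' = 21.6 − 9.81 = 11.79 kN/m³. Depth below WT = 3.9 m.
σ'_h at WT = K_a γ d_w = 16.55 kPa; at base = 16.55 + K_a γ' × 3.9 = 26.73 kPa.
P₁ (0–3.7 m) = ½×16.55×3.7 = 30.62. P₂ (3.7–7.6 m) = ½(16.55+26.73)×3.9 = 84.40.
P_w = ½ γ_w h₂² = 0.5×9.81×3.9² = 74.61. Total = 30.62+84.40+74.61 = 189.6 kN/m.

190 kN/m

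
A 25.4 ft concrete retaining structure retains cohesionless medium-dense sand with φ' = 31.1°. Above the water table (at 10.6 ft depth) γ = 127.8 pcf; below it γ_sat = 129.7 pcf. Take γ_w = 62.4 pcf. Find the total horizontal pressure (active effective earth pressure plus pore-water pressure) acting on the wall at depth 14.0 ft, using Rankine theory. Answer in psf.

717 psf

K_a = (1 − sin φ)/(1 + sin φ) = 0.3188.
γ' = 129.7 − 62.4 = 67.30 pcf.
Effective vertical stress at 14.0 ft: σ'_v = 127.8×10.6 + 67.30×3.40 = 1583 psf.
σ'_h = K_a σ'_v = 0.3188 × 1583 = 504.8 psf; u = γ_w × 3.40 = 212.2 psf.
Total σ_h = 504.8 + 212.2 = 717.0 psf.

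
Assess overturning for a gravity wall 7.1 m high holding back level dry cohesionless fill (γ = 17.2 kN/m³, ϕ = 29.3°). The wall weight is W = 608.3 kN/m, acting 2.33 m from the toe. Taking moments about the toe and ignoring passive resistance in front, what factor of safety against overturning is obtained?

4.03

K_a = tan²(45° − 29.3°/2) = 0.3428.
P_a = ½K_aγH² = 0.5×0.3428×17.2×7.1² = 148.6 kN/m, acting at H/3 = 2.367 m above the base.
Overturning moment M_o = P_a × H/3 = 148.6 × 2.367 = 351.8.
Resisting moment M_r = W × 2.33 = 608.3 × 2.33 = 1417.
FS_overturning = M_r/M_o = 1417/351.8 = 4.029.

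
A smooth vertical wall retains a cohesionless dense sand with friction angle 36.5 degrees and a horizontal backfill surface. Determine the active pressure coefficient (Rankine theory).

0.254

K_a = tan²(45° − φ/2) = tan²(26.75°) = 0.2541.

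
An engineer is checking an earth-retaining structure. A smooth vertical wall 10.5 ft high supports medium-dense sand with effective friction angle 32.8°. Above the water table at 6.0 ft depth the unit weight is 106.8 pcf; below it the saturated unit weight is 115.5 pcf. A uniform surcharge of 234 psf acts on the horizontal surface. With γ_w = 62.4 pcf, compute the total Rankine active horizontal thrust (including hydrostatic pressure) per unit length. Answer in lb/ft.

K_a = tan²(45° − φ/2) = 0.2973.
γ' = 115.5 − 62.4 = 53.10 pcf. h₂ = H − d_w = 4.5 ft.
σ'_h: at surface K_a·q = 69.56; at WT K_a(q+γd_w) = 260.0; at base K_a(q+γd_w+γ'h₂) = 331.1 psf.
P₁ = ½(69.56+260.0)×6.0 = 988.8; P₂ = ½(260.0+331.1)×4.5 = 1330; P_w = ½γ_w h₂² = 631.8.
Total = 988.8+1330+631.8 = 2951 lb/ft.

2950 lb/ft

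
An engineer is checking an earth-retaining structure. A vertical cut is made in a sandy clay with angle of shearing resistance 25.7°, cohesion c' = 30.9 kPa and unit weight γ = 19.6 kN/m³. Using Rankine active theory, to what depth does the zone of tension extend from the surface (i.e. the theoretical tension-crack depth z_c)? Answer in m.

K_a = tan²(45° − 25.7°/2) = 0.3950; √K_a = 0.6285.
The active pressure is zero where K_a γ z = 2c√K_a, so z_c = 2c/(γ√K_a) = 2×30.9/(19.6×0.6285) = 5.017 m.

5.02 m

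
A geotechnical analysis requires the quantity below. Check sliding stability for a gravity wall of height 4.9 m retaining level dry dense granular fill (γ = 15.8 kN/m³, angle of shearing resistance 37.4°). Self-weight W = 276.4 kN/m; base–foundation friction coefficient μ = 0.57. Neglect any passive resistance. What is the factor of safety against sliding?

3.40

K_a = tan²(45° − 37.4°/2) = 0.2443.
P_a = ½K_aγH² = 0.5×0.2443×15.8×4.9² = 46.33 kN/m, acting at H/3 = 1.633 m above the base.
FS_sliding = μW / P_a = 0.57×276.4 / 46.33 = 3.400.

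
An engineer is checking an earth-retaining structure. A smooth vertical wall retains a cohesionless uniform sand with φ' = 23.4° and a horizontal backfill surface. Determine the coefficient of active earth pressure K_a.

K_a = tan²(45° − φ/2) = tan²(33.30°) = 0.4315.

0.431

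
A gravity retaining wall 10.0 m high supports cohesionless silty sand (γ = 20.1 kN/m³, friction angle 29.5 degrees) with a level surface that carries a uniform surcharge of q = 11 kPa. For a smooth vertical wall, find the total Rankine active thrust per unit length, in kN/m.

K_a = tan²(45° − φ/2) = 0.3401.
Soil triangle: ½ K_a γ H² = 0.5×0.3401×20.1×10.0² = 341.8 kN/m.
Surcharge rectangle: K_a q H = 0.3401×11×10.0 = 37.41 kN/m.
Total = 341.8 + 37.41 = 379.2 kN/m.

379 kN/m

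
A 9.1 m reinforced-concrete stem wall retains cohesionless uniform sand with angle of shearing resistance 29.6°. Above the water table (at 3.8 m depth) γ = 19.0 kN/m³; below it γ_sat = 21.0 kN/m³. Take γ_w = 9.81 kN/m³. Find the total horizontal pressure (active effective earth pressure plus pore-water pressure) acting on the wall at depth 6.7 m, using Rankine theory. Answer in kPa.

63.9 kPa

K_a = (1 − sin φ)/(1 + sin φ) = 0.3387.
γ' = 21.0 − 9.81 = 11.19 kN/m³.
Effective vertical stress at 6.7 m: σ'_v = 19.0×3.8 + 11.19×2.90 = 104.7 kPa.
σ'_h = K_a σ'_v = 0.3387 × 104.7 = 35.45 kPa; u = γ_w × 2.90 = 28.45 kPa.
Total σ_h = 35.45 + 28.45 = 63.90 kPa.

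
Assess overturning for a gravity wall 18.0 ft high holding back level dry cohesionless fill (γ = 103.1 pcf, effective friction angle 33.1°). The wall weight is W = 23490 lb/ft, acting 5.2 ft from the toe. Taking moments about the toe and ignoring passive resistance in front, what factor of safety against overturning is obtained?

K_a = tan²(45° − 33.1°/2) = 0.2936.
P_a = ½K_aγH² = 0.5×0.2936×103.1×18.0² = 4903 lb/ft, acting at H/3 = 6.000 ft above the base.
Overturning moment M_o = P_a × H/3 = 4903 × 6.000 = 29420.
Resisting moment M_r = W × 5.2 = 23490 × 5.2 = 122100.
FS_overturning = M_r/M_o = 122100/29420 = 4.152.

4.15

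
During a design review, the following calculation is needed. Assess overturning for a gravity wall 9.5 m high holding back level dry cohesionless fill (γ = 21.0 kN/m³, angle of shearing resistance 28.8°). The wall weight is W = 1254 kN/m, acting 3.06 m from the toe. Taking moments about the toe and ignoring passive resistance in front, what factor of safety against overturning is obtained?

K_a = tan²(45° − 28.8°/2) = 0.3498.
P_a = ½K_aγH² = 0.5×0.3498×21.0×9.5² = 331.4 kN/m, acting at H/3 = 3.167 m above the base.
Overturning moment M_o = P_a × H/3 = 331.4 × 3.167 = 1050.
Resisting moment M_r = W × 3.06 = 1254 × 3.06 = 3837.
FS_overturning = M_r/M_o = 3837/1050 = 3.656.

3.66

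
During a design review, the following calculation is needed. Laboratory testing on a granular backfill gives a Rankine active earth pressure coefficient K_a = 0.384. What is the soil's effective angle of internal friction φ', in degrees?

26.4°

K_a = tan²(45° − φ/2) ⇒ 45° − φ/2 = arctan(√0.384) = 31.79°.
φ = 2(45° − 31.79°) = 26.43°.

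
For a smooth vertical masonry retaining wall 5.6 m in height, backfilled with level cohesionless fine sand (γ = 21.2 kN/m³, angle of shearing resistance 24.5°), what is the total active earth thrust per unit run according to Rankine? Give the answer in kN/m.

138 kN/m

K_a = tan²(45° − φ/2) = 0.4137.
P_a = ½ K_a γ H² = 0.5 × 0.4137 × 21.2 × 5.6² = 137.5 kN/m.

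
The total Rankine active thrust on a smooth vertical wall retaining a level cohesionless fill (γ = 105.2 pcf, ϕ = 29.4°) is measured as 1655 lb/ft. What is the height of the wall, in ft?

K_a = 0.3415. P_a = ½ K_a γ H² ⇒ H = √(2P_a/(K_a γ)).
H = √(2×1655/(0.3415×105.2)) = 9.599 ft.

9.60 ft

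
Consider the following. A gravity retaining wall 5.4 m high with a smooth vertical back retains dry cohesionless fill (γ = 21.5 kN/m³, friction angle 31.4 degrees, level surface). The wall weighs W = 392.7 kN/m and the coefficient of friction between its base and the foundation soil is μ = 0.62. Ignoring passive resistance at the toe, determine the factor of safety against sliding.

2.47

K_a = tan²(45° − 31.4°/2) = 0.3149.
P_a = ½K_aγH² = 0.5×0.3149×21.5×5.4² = 98.72 kN/m, acting at H/3 = 1.800 m above the base.
FS_sliding = μW / P_a = 0.62×392.7 / 98.72 = 2.466.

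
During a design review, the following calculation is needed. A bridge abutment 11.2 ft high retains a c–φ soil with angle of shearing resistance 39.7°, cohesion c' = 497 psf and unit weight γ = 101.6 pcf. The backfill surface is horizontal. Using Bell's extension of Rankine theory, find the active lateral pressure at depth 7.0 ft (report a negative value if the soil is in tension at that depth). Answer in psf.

-310 psf

K_a = (1 − sin φ)/(1 + sin φ) = 0.2204.
σ_a = K_a γ z − 2c√K_a = 0.2204×101.6×7.0 − 2×497×0.4695 = -309.9 psf.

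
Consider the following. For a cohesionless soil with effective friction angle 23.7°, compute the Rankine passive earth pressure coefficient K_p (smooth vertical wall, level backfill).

2.34

K_p = (1 + sin φ)/(1 − sin φ) = tan²(45° + 23.7°/2) = 2.344.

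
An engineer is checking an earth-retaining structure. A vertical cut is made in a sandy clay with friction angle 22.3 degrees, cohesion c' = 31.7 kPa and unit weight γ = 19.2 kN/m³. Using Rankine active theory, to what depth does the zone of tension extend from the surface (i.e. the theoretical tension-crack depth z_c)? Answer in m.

K_a = tan²(45° − 22.3°/2) = 0.4498; √K_a = 0.6707.
The active pressure is zero where K_a γ z = 2c√K_a, so z_c = 2c/(γ√K_a) = 2×31.7/(19.2×0.6707) = 4.923 m.

4.92 m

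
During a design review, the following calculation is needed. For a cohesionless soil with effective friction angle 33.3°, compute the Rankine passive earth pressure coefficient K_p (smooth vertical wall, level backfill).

3.43

K_p = (1 + sin φ)/(1 − sin φ) = tan²(45° + 33.3°/2) = 3.435.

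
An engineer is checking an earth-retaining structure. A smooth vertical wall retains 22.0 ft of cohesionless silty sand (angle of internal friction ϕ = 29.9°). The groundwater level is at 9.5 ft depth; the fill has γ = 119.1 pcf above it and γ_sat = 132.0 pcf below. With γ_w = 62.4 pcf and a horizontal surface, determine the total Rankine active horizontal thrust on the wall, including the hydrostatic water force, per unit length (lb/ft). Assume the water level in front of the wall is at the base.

K_a = tan²(45° − φ/2) = 0.3347.
γ' = 132.0 − 62.4 = 69.60 pcf. Depth below WT = 12.5 ft.
σ'_h at WT = K_a γ d_w = 378.7 psf; at base = 378.7 + K_a γ' × 12.5 = 669.8 psf.
P₁ (0–9.5 ft) = ½×378.7×9.5 = 1799. P₂ (9.5–22.0 ft) = ½(378.7+669.8)×12.5 = 6553.
P_w = ½ γ_w h₂² = 0.5×62.4×12.5² = 4875. Total = 1799+6553+4875 = 13230 lb/ft.

13200 lb/ft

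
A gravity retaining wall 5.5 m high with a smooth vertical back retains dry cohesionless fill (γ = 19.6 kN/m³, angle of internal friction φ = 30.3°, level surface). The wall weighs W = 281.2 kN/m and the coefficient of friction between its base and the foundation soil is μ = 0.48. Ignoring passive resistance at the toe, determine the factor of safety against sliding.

K_a = tan²(45° − 30.3°/2) = 0.3293.
P_a = ½K_aγH² = 0.5×0.3293×19.6×5.5² = 97.63 kN/m, acting at H/3 = 1.833 m above the base.
FS_sliding = μW / P_a = 0.48×281.2 / 97.63 = 1.383.

1.38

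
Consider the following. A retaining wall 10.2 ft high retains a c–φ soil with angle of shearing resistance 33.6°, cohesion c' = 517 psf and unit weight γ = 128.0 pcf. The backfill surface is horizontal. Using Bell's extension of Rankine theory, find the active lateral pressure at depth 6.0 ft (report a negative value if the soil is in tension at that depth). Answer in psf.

K_a = (1 − sin φ)/(1 + sin φ) = 0.2875.
σ_a = K_a γ z − 2c√K_a = 0.2875×128.0×6.0 − 2×517×0.5362 = -333.6 psf.

-334 psf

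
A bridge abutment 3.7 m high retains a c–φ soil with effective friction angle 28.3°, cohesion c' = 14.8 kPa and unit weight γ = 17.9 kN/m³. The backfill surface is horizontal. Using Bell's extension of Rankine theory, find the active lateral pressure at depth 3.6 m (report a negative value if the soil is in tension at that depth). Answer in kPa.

5.31 kPa

K_a = (1 − sin φ)/(1 + sin φ) = 0.3568.
σ_a = K_a γ z − 2c√K_a = 0.3568×17.9×3.6 − 2×14.8×0.5973 = 5.310 kPa.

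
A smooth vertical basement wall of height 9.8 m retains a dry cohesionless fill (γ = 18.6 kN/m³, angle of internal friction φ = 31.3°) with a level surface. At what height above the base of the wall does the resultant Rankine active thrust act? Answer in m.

3.27 m

K_a = 0.3162.
The pressure distribution is triangular, so the resultant acts at H/3 above the base = 9.8/3 = 3.267 m.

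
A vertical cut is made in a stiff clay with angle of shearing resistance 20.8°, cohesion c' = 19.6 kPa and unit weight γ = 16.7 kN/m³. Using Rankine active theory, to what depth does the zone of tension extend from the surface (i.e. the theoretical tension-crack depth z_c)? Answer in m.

3.40 m

K_a = tan²(45° − 20.8°/2) = 0.4759; √K_a = 0.6899.
The active pressure is zero where K_a γ z = 2c√K_a, so z_c = 2c/(γ√K_a) = 2×19.6/(16.7×0.6899) = 3.403 m.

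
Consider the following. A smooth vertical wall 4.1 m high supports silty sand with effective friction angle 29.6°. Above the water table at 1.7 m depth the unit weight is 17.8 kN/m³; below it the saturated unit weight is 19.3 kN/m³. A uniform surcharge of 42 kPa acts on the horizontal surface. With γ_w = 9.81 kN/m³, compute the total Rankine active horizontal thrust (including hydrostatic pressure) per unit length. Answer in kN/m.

129 kN/m

K_a = tan²(45° − φ/2) = 0.3387.
γ' = 19.3 − 9.81 = 9.490 kN/m³. h₂ = H − d_w = 2.4 m.
σ'_h: at surface K_a·q = 14.23; at WT K_a(q+γd_w) = 24.48; at base K_a(q+γd_w+γ'h₂) = 32.19 kPa.
P₁ = ½(14.23+24.48)×1.7 = 32.90; P₂ = ½(24.48+32.19)×2.4 = 68.00; P_w = ½γ_w h₂² = 28.25.
Total = 32.90+68.00+28.25 = 129.2 kN/m.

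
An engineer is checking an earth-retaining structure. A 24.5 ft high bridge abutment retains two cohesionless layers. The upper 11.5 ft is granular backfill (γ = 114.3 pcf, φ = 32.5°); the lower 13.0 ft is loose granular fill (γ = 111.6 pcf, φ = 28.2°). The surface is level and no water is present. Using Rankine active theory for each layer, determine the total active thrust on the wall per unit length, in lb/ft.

11800 lb/ft

K_a1 = tan²(45°−32.5°/2) = 0.3010; K_a2 = tan²(45°−28.2°/2) = 0.3582.
Layer 1: σ at base = K_a1 γ₁ h₁ = 395.6 psf; P₁ = ½×395.6×11.5 = 2275.
Layer 2: σ_v at top = γ₁h₁ = 1314; σ_h top = K_a2×1314 = 470.8; σ_h base = K_a2×(1314+111.6×13.0) = 990.5.
P₂ = ½(470.8+990.5)×13.0 = 9498. Total P_a = 2275+9498 = 11770 lb/ft.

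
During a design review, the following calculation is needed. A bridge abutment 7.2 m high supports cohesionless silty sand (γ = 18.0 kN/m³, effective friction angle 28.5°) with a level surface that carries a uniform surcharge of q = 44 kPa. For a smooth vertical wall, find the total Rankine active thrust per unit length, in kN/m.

277 kN/m

K_a = tan²(45° − φ/2) = 0.3540.
Soil triangle: ½ K_a γ H² = 0.5×0.3540×18.0×7.2² = 165.1 kN/m.
Surcharge rectangle: K_a q H = 0.3540×44×7.2 = 112.1 kN/m.
Total = 165.1 + 112.1 = 277.3 kN/m.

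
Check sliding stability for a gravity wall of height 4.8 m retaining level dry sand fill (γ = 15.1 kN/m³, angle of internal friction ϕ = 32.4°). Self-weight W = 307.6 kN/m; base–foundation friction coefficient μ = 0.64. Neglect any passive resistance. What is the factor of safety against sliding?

K_a = tan²(45° − 32.4°/2) = 0.3022.
P_a = ½K_aγH² = 0.5×0.3022×15.1×4.8² = 52.57 kN/m, acting at H/3 = 1.600 m above the base.
FS_sliding = μW / P_a = 0.64×307.6 / 52.57 = 3.745.

3.74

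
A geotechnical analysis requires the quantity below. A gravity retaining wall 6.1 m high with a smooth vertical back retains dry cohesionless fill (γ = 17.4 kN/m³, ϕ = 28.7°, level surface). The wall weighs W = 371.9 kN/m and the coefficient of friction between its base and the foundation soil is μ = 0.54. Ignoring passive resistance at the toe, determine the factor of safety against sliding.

1.77

K_a = tan²(45° − 28.7°/2) = 0.3511.
P_a = ½K_aγH² = 0.5×0.3511×17.4×6.1² = 113.7 kN/m, acting at H/3 = 2.033 m above the base.
FS_sliding = μW / P_a = 0.54×371.9 / 113.7 = 1.767.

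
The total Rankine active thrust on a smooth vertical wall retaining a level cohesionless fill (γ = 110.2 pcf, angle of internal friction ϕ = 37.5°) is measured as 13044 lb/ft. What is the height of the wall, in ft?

K_a = 0.2432. P_a = ½ K_a γ H² ⇒ H = √(2P_a/(K_a γ)).
H = √(2×13044/(0.2432×110.2)) = 31.20 ft.

31.2 ft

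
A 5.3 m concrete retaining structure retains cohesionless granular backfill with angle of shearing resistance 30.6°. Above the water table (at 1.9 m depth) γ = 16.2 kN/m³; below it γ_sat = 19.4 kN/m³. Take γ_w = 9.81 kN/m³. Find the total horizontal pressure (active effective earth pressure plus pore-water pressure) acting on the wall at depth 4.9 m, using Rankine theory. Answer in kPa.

K_a = (1 − sin φ)/(1 + sin φ) = 0.3253.
γ' = 19.4 − 9.81 = 9.590 kN/m³.
Effective vertical stress at 4.9 m: σ'_v = 16.2×1.9 + 9.590×3.00 = 59.55 kPa.
σ'_h = K_a σ'_v = 0.3253 × 59.55 = 19.37 kPa; u = γ_w × 3.00 = 29.43 kPa.
Total σ_h = 19.37 + 29.43 = 48.80 kPa.

48.8 kPa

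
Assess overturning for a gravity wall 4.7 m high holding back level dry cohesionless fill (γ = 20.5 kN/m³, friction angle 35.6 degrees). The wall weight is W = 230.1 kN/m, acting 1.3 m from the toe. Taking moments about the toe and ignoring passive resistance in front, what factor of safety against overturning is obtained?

3.19

K_a = tan²(45° − 35.6°/2) = 0.2641.
P_a = ½K_aγH² = 0.5×0.2641×20.5×4.7² = 59.80 kN/m, acting at H/3 = 1.567 m above the base.
Overturning moment M_o = P_a × H/3 = 59.80 × 1.567 = 93.69.
Resisting moment M_r = W × 1.3 = 230.1 × 1.3 = 299.1.
FS_overturning = M_r/M_o = 299.1/93.69 = 3.193.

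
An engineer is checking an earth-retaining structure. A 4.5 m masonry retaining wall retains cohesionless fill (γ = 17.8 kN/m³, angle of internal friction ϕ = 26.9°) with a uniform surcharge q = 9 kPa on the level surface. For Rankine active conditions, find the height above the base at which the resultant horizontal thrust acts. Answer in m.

1.64 m

K_a = 0.3770.
Triangular part P₁ = ½K_aγH² = 67.94 at H/3 = 1.500 m; rectangular part P₂ = K_a q H = 15.27 at H/2 = 2.250 m.
ȳ = (P₁·1.500 + P₂·2.250)/(P₁+P₂) = 1.638 m.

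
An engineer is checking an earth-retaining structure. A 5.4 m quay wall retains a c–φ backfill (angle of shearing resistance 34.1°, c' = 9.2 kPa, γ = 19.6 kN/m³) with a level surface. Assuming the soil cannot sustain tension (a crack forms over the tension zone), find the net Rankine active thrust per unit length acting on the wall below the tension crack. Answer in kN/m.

K_a = 0.2815; √K_a = 0.5306.
Tension-crack depth z_c = 2c/(γ√K_a) = 2×9.2/(19.6×0.5306) = 1.769 m.
σ_a at base = K_a γ H − 2c√K_a = 0.2815×19.6×5.4 − 2×9.2×0.5306 = 20.03 kPa.
P_a = ½ × 20.03 × (H − z_c) = 0.5×20.03×3.631 = 36.37 kN/m.

36.4 kN/m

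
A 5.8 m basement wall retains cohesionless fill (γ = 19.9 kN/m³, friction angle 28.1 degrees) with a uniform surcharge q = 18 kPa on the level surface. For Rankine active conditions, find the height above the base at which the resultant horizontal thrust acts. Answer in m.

2.16 m

K_a = 0.3596.
Triangular part P₁ = ½K_aγH² = 120.4 at H/3 = 1.933 m; rectangular part P₂ = K_a q H = 37.54 at H/2 = 2.900 m.
ȳ = (P₁·1.933 + P₂·2.900)/(P₁+P₂) = 2.163 m.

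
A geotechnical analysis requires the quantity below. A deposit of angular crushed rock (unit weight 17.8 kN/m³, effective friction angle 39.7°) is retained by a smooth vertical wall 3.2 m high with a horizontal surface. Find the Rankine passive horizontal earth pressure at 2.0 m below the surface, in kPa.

162 kPa

K_p = (1 + sin φ)/(1 − sin φ) = 4.537.
σ_h = K_p γ z = 4.537 × 17.8 × 2.0 = 161.5 kPa.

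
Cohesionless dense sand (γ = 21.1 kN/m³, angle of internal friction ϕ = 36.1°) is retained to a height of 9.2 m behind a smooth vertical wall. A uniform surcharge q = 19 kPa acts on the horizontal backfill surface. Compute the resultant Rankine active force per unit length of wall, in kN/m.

K_a = tan²(45° − φ/2) = 0.2585.
Soil triangle: ½ K_a γ H² = 0.5×0.2585×21.1×9.2² = 230.8 kN/m.
Surcharge rectangle: K_a q H = 0.2585×19×9.2 = 45.19 kN/m.
Total = 230.8 + 45.19 = 276.0 kN/m.

276 kN/m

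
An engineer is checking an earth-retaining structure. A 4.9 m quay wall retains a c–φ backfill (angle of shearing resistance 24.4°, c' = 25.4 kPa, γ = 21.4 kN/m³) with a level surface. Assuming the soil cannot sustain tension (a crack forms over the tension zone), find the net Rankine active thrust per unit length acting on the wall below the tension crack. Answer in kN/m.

6.58 kN/m

K_a = 0.4153; √K_a = 0.6445.
Tension-crack depth z_c = 2c/(γ√K_a) = 2×25.4/(21.4×0.6445) = 3.683 m.
σ_a at base = K_a γ H − 2c√K_a = 0.4153×21.4×4.9 − 2×25.4×0.6445 = 10.81 kPa.
P_a = ½ × 10.81 × (H − z_c) = 0.5×10.81×1.217 = 6.577 kN/m.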